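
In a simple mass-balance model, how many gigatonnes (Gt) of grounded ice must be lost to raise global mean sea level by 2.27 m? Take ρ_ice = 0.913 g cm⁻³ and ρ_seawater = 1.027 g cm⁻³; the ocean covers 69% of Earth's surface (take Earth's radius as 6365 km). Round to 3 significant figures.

Required water volume = Δh × A = 2.27 m × 3.51×10^14 m² = 7.974×10^14 m³.
ρ_w = 1.027 g cm⁻³ = 1027 kg m⁻³, so the mass of water = 7.974×10^14 m³ × 1027 kg m⁻³ = 8.189×10^17 kg = 8.19×10^5 Gt (and the same mass of ice, by conservation).

≈ 8.19×10^5 Gt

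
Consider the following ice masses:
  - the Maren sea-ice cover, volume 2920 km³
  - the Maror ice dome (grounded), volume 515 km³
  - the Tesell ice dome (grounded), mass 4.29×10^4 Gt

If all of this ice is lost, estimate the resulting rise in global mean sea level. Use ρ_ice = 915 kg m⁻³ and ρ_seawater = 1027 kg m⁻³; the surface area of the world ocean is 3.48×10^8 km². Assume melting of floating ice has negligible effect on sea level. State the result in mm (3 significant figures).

The Maren sea-ice cover is floating and already displaces its own weight of water, so its melt adds essentially nothing to sea level.
Maror: 515 km³ × (915/1027) = 458.8 km³ of water.
Tesell: 4.29×10^4 Gt = 4.290×10^16 kg; dividing by ρ_w = 1027 kg m⁻³ gives 4.177×10^13 m³ of water.
Total added water ≈ 4.223×10^13 m³ over 3.48×10^14 m² → Δh = 0.121 m = 121 mm.

≈ 121 mm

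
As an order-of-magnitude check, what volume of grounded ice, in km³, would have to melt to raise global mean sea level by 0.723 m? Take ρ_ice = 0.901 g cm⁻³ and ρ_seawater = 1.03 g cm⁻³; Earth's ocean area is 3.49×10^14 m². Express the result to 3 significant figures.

Required water volume = Δh × A = 0.723 m × 3.49×10^14 m² = 2.523×10^14 m³ = 2.523×10^5 km³.
Ice volume = water volume × ρ_w/ρ_ice = 2.523×10^5 × 1030/901 = 2.88×10^5 km³.

≈ 2.88×10^5 km³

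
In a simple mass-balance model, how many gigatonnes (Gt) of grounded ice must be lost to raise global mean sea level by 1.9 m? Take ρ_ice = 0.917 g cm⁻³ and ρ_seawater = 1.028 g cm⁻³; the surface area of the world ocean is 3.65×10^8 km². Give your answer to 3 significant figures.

Required water volume = Δh × A = 1.9 m × 3.65×10^14 m² = 6.935×10^14 m³.
ρ_w = 1.028 g cm⁻³ = 1028 kg m⁻³, so the mass of water = 6.935×10^14 m³ × 1028 kg m⁻³ = 7.129×10^17 kg = 7.13×10^5 Gt (and the same mass of ice, by conservation).

≈ 7.13×10^5 Gt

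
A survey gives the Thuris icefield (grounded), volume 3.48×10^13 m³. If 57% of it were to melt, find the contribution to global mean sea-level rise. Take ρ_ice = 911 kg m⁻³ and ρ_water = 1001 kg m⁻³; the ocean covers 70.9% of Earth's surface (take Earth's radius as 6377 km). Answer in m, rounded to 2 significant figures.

≈ 0.050 m

Thuris: 0.57 × 3.48×10^13 m³ × (911/1001) = 1.805×10^13 m³ of water.
Spread over 3.62×10^14 m² of ocean, Δh = 1.805×10^13 / 3.62×10^14 = 0.0498 m.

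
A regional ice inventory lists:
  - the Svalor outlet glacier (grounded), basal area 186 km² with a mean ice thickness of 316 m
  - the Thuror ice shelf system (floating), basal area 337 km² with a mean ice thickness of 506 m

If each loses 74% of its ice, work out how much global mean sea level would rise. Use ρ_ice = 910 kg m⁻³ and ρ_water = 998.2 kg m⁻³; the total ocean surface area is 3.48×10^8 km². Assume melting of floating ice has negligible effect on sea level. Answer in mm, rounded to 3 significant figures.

≈ 0.114 mm

Svalor: ice volume = 186 km² × 316 m = 58.78 km³; 0.74 × 58.78 × (910/998.2) = 39.65 km³ of water.
The Thuror ice shelf system is floating and already displaces its own weight of water, so its melt adds essentially nothing to sea level.
Total added water ≈ 3.965×10^10 m³ over 3.48×10^14 m² → Δh = 1.14×10^-4 m = 0.114 mm.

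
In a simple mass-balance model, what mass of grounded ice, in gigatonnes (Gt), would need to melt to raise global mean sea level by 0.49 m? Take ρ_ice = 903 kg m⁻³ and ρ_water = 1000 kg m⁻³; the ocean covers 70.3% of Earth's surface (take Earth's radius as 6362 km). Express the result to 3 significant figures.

Required water volume = Δh × A = 0.49 m × 3.58×10^14 m² = 1.752×10^14 m³.
ρ_w = 1000 kg m⁻³, so the mass of water = 1.752×10^14 m³ × 1000 kg m⁻³ = 1.752×10^17 kg = 1.75×10^5 Gt (and the same mass of ice, by conservation).

≈ 1.75×10^5 Gt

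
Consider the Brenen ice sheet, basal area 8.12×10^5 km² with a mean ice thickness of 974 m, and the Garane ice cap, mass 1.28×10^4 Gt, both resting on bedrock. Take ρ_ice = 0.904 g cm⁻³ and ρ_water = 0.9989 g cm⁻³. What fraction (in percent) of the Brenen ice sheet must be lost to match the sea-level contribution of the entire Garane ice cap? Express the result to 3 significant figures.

Equal sea-level rise means equal mass of meltwater, i.e. equal mass of ice lost.
Ice mass of Garane: 1.280×10^16 kg; ice mass of Brenen: 7.150×10^17 kg.
Fraction required = 1.280×10^16 / 7.150×10^17 = 0.0179 → 1.79 %.

≈ 1.79 %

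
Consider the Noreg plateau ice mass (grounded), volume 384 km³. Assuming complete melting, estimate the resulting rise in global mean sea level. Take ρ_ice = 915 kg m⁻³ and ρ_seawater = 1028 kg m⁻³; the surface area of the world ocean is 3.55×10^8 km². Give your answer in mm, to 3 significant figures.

Noreg: 384 km³ × (915/1028) = 341.8 km³ of water.
Spread over 3.55×10^14 m² of ocean, Δh = 3.418×10^11 / 3.55×10^14 = 9.63×10^-4 m = 0.963 mm.

≈ 0.963 mm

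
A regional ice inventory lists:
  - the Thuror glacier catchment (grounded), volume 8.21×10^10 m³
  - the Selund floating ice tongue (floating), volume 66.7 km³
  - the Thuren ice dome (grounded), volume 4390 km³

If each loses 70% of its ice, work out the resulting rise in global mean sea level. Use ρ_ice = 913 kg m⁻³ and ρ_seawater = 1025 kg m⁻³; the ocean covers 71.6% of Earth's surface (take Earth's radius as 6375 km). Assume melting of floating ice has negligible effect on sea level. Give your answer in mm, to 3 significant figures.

Thuror: 0.7 × 8.21×10^10 m³ × (913/1025) = 5.119×10^10 m³ of water.
The Selund floating ice tongue is floating and already displaces its own weight of water, so its melt adds essentially nothing to sea level.
Thuren: 0.7 × 4390 km³ × (913/1025) = 2737 km³ of water.
Total added water ≈ 2.788×10^12 m³ over 3.66×10^14 m² → Δh = 7.63×10^-3 m = 7.63 mm.

≈ 7.63 mm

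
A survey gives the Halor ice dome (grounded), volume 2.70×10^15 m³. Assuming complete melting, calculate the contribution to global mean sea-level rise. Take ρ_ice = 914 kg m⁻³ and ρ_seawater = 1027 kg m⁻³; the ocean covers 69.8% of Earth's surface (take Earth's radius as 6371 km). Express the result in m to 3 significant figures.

≈ 6.75 m

Halor: 2.70×10^15 m³ × (914/1027) = 2.403×10^15 m³ of water.
Spread over 3.56×10^14 m² of ocean, Δh = 2.403×10^15 / 3.56×10^14 = 6.75 m.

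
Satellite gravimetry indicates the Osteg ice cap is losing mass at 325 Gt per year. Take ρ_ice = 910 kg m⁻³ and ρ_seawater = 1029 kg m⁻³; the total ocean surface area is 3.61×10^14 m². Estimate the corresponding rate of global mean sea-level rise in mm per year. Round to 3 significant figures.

ρ_w = 1029 kg m⁻³. Annual water volume added = 325 Gt / ρ_w = 3.250×10^14 kg / 1029 kg m⁻³ = 3.158×10^11 m³.
Δh per year = 3.158×10^11 / 3.61×10^14 = 8.75×10^-4 m = 0.875 mm.

≈ 0.875 mm/yr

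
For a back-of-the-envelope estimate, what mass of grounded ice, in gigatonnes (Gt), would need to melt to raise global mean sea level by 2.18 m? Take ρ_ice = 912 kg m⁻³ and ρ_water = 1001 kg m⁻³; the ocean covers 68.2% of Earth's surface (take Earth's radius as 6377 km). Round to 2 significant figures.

Required water volume = Δh × A = 2.18 m × 3.49×10^14 m² = 7.598×10^14 m³.
ρ_w = 1001 kg m⁻³, so the mass of water = 7.598×10^14 m³ × 1001 kg m⁻³ = 7.605×10^17 kg = 7.6×10^5 Gt (and the same mass of ice, by conservation).

≈ 7.6×10^5 Gt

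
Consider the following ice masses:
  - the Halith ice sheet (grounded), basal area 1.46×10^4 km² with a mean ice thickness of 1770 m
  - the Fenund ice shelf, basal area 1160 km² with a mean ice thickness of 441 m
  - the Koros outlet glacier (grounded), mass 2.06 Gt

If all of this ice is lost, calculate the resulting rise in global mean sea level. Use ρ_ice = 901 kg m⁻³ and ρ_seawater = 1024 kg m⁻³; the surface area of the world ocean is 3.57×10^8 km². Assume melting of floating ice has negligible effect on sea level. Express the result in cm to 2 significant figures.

Halith: ice volume = 1.46×10^4 km² × 1770 m = 2.584×10^4 km³; 2.584×10^4 × (901/1024) = 2.274×10^4 km³ of water.
The Fenund ice shelf is floating and already displaces its own weight of water, so its melt adds essentially nothing to sea level.
Koros: 2.06 Gt = 2.060×10^12 kg; dividing by ρ_w = 1024 kg m⁻³ gives 2.012×10^9 m³ of water.
Total added water ≈ 2.274×10^13 m³ over 3.57×10^14 m² → Δh = 0.0637 m = 6.4 cm.

≈ 6.4 cm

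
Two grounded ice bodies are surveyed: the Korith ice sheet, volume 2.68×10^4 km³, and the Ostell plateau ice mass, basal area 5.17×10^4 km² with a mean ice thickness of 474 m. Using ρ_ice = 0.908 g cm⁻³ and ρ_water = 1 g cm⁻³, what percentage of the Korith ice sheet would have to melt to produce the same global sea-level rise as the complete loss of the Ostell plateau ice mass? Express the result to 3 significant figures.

≈ 91.4 %

Equal sea-level rise means equal mass of meltwater, i.e. equal mass of ice lost.
Ice mass of Ostell: 2.225×10^16 kg; ice mass of Korith: 2.433×10^16 kg.
Fraction required = 2.225×10^16 / 2.433×10^16 = 0.914 → 91.4 %.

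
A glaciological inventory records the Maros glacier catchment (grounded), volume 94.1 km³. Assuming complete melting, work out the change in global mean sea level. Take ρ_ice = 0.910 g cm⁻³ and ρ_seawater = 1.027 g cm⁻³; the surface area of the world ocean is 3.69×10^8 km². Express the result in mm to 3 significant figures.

Maros: 94.1 km³ × (910/1027) = 83.38 km³ of water.
Spread over 3.69×10^14 m² of ocean, Δh = 8.338×10^10 / 3.69×10^14 = 2.26×10^-4 m = 0.226 mm.

≈ 0.226 mm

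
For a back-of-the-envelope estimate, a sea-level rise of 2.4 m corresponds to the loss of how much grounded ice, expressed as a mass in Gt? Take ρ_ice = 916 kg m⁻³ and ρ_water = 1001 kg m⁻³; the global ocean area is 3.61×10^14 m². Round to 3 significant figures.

Required water volume = Δh × A = 2.4 m × 3.61×10^14 m² = 8.664×10^14 m³.
ρ_w = 1001 kg m⁻³, so the mass of water = 8.664×10^14 m³ × 1001 kg m⁻³ = 8.673×10^17 kg = 8.67×10^5 Gt (and the same mass of ice, by conservation).

≈ 8.67×10^5 Gt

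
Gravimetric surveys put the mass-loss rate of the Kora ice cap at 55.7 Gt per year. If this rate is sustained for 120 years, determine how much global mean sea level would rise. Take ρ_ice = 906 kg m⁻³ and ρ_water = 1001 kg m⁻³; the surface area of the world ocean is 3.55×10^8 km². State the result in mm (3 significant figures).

≈ 18.8 mm

Total mass lost = 55.7 Gt/yr × 120 yr = 6684 Gt = 6.684×10^15 kg.
ρ_w = 1001 kg m⁻³, so water volume = 6.684×10^15 / 1001 = 6.677×10^12 m³.
Δh = 6.677×10^12 / 3.55×10^14 = 0.0188 m = 18.8 mm.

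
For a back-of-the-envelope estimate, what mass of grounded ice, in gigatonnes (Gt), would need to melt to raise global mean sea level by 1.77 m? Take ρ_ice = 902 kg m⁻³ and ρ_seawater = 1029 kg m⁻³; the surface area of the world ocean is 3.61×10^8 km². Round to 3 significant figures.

Required water volume = Δh × A = 1.77 m × 3.61×10^14 m² = 6.390×10^14 m³.
ρ_w = 1029 kg m⁻³, so the mass of water = 6.390×10^14 m³ × 1029 kg m⁻³ = 6.575×10^17 kg = 6.58×10^5 Gt (and the same mass of ice, by conservation).

≈ 6.58×10^5 Gt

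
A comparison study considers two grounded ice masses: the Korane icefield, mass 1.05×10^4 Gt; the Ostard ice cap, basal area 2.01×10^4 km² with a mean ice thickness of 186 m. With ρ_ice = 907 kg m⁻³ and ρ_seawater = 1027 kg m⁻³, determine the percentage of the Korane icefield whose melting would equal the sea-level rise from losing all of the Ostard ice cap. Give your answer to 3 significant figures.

Equal sea-level rise means equal mass of meltwater, i.e. equal mass of ice lost.
Ice mass of Ostard: 3.391×10^15 kg; ice mass of Korane: 1.050×10^16 kg.
Fraction required = 3.391×10^15 / 1.050×10^16 = 0.323 → 32.3 %.

≈ 32.3 %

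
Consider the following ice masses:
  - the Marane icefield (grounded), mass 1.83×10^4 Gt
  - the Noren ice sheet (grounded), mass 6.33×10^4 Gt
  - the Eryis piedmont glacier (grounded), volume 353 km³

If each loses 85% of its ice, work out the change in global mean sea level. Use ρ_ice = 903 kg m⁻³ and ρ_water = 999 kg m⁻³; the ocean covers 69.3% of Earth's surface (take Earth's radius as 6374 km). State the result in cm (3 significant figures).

≈ 19.7 cm

Marane: 0.85 × 1.83×10^4 Gt = 1.556×10^16 kg; dividing by ρ_w = 999 kg m⁻³ gives 1.557×10^13 m³ of water.
Noren: 0.85 × 6.33×10^4 Gt = 5.380×10^16 kg; dividing by ρ_w = 999 kg m⁻³ gives 5.386×10^13 m³ of water.
Eryis: 0.85 × 353 km³ × (903/999) = 271.2 km³ of water.
Total added water ≈ 6.970×10^13 m³ over 3.54×10^14 m² → Δh = 0.197 m = 19.7 cm.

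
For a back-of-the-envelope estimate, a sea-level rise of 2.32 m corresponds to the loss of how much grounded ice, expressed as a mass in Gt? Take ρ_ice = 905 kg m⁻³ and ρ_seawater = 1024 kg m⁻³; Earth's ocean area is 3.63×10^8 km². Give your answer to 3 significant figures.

≈ 8.62×10^5 Gt

Required water volume = Δh × A = 2.32 m × 3.63×10^14 m² = 8.422×10^14 m³.
ρ_w = 1024 kg m⁻³, so the mass of water = 8.422×10^14 m³ × 1024 kg m⁻³ = 8.624×10^17 kg = 8.62×10^5 Gt (and the same mass of ice, by conservation).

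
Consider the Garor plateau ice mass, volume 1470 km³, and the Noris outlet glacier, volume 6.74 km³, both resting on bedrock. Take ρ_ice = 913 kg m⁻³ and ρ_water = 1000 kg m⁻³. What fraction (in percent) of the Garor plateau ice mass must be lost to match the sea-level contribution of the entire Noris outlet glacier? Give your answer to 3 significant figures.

≈ 0.459 %

Equal sea-level rise means equal mass of meltwater, i.e. equal mass of ice lost.
Ice mass of Noris: 6.154×10^12 kg; ice mass of Garor: 1.342×10^15 kg.
Fraction required = 6.154×10^12 / 1.342×10^15 = 4.59×10^-3 → 0.459 %.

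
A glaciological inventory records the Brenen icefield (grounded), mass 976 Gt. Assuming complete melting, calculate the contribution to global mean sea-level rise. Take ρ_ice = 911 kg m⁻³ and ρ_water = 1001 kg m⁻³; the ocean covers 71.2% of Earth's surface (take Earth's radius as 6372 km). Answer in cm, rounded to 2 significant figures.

Brenen: 976 Gt = 9.760×10^14 kg; dividing by ρ_w = 1001 kg m⁻³ gives 9.750×10^11 m³ of water.
Spread over 3.63×10^14 m² of ocean, Δh = 9.750×10^11 / 3.63×10^14 = 2.68×10^-3 m = 0.27 cm.

≈ 0.27 cm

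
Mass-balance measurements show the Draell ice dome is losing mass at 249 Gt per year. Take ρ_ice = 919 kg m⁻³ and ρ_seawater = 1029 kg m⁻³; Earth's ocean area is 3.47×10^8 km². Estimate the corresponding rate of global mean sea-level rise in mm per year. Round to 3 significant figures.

≈ 0.697 mm/yr

ρ_w = 1029 kg m⁻³. Annual water volume added = 249 Gt / ρ_w = 2.490×10^14 kg / 1029 kg m⁻³ = 2.420×10^11 m³.
Δh per year = 2.420×10^11 / 3.47×10^14 = 6.97×10^-4 m = 0.697 mm.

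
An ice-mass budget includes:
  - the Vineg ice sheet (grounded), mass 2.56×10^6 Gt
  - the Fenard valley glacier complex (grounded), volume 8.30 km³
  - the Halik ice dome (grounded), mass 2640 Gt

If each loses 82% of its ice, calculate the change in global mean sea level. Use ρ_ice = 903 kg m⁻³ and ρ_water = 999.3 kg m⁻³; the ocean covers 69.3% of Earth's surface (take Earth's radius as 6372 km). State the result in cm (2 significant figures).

Vineg: 0.82 × 2.56×10^6 Gt = 2.099×10^18 kg; dividing by ρ_w = 999.3 kg m⁻³ gives 2.101×10^15 m³ of water.
Fenard: 0.82 × 8.30 km³ × (903/999.3) = 6.150 km³ of water.
Halik: 0.82 × 2640 Gt = 2.165×10^15 kg; dividing by ρ_w = 999.3 kg m⁻³ gives 2.166×10^12 m³ of water.
Total added water ≈ 2.103×10^15 m³ over 3.54×10^14 m² → Δh = 5.95 m = 590 cm.

≈ 590 cm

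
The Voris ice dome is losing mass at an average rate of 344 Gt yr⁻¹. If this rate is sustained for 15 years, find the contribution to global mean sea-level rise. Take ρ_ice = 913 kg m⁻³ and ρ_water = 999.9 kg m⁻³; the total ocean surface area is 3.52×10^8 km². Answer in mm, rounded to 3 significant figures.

Total mass lost = 344 Gt/yr × 15 yr = 5160 Gt = 5.160×10^15 kg.
ρ_w = 999.9 kg m⁻³, so water volume = 5.160×10^15 / 999.9 = 5.161×10^12 m³.
Δh = 5.161×10^12 / 3.52×10^14 = 0.0147 m = 14.7 mm.

≈ 14.7 mm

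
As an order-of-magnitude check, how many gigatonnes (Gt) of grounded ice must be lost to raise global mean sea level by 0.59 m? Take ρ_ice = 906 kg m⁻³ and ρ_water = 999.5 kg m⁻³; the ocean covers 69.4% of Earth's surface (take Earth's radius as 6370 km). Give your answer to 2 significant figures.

Required water volume = Δh × A = 0.59 m × 3.54×10^14 m² = 2.088×10^14 m³.
ρ_w = 999.5 kg m⁻³, so the mass of water = 2.088×10^14 m³ × 999.5 kg m⁻³ = 2.087×10^17 kg = 2.1×10^5 Gt (and the same mass of ice, by conservation).

≈ 2.1×10^5 Gt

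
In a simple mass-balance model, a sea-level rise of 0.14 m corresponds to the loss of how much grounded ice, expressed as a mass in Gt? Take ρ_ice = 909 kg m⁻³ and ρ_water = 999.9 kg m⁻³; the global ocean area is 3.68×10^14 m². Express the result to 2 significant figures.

≈ 5.2×10^4 Gt

Required water volume = Δh × A = 0.14 m × 3.68×10^14 m² = 5.152×10^13 m³.
ρ_w = 999.9 kg m⁻³, so the mass of water = 5.152×10^13 m³ × 999.9 kg m⁻³ = 5.151×10^16 kg = 5.2×10^4 Gt (and the same mass of ice, by conservation).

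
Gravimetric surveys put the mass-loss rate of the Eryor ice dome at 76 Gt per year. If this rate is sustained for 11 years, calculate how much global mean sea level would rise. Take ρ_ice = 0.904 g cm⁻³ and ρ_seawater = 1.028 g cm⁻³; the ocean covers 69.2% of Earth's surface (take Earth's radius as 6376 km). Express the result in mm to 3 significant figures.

Total mass lost = 76 Gt/yr × 11 yr = 836.0 Gt = 8.360×10^14 kg.
ρ_w = 1.028 g cm⁻³ = 1028 kg m⁻³, so water volume = 8.360×10^14 / 1028 = 8.132×10^11 m³.
Δh = 8.132×10^11 / 3.54×10^14 = 2.30×10^-3 m = 2.30 mm.

≈ 2.30 mm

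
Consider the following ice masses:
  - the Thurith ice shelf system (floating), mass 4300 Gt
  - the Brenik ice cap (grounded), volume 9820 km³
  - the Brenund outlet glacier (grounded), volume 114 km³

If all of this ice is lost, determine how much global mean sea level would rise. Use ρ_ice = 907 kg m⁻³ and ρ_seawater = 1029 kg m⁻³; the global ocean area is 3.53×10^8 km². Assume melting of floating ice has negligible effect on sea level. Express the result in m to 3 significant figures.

The Thurith ice shelf system is floating and already displaces its own weight of water, so its melt adds essentially nothing to sea level.
Brenik: 9820 km³ × (907/1029) = 8656 km³ of water.
Brenund: 114 km³ × (907/1029) = 100.5 km³ of water.
Total added water ≈ 8.756×10^12 m³ over 3.53×10^14 m² → Δh = 0.0248 m.

≈ 0.0248 m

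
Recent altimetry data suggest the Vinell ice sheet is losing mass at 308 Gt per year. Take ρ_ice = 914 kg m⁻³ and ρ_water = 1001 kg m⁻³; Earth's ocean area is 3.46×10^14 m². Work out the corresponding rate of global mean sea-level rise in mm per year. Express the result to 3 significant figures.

ρ_w = 1001 kg m⁻³. Annual water volume added = 308 Gt / ρ_w = 3.080×10^14 kg / 1001 kg m⁻³ = 3.077×10^11 m³.
Δh per year = 3.077×10^11 / 3.46×10^14 = 8.89×10^-4 m = 0.889 mm.

≈ 0.889 mm/yr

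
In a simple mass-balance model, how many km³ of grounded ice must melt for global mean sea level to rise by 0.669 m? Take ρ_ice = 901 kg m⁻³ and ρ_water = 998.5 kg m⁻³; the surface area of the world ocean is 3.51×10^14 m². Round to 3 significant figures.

Required water volume = Δh × A = 0.669 m × 3.51×10^14 m² = 2.348×10^14 m³ = 2.348×10^5 km³.
Ice volume = water volume × ρ_w/ρ_ice = 2.348×10^5 × 998.5/901 = 2.60×10^5 km³.

≈ 2.60×10^5 km³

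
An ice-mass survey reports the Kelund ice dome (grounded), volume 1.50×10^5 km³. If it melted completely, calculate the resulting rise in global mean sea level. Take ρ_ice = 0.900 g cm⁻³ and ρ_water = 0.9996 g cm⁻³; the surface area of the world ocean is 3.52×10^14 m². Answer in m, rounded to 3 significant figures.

Kelund: 1.50×10^5 km³ × (900/999.6) = 1.351×10^5 km³ of water.
Spread over 3.52×10^14 m² of ocean, Δh = 1.351×10^14 / 3.52×10^14 = 0.384 m.

≈ 0.384 m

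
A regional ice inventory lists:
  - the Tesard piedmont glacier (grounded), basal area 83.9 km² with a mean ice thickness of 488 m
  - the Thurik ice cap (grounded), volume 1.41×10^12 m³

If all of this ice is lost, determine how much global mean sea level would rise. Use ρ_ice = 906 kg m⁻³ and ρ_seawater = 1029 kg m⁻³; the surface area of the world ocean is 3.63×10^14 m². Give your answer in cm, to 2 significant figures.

Tesard: ice volume = 83.9 km² × 488 m = 40.94 km³; 40.94 × (906/1029) = 36.05 km³ of water.
Thurik: 1.41×10^12 m³ × (906/1029) = 1.241×10^12 m³ of water.
Total added water ≈ 1.278×10^12 m³ over 3.63×10^14 m² → Δh = 3.52×10^-3 m = 0.35 cm.

≈ 0.35 cm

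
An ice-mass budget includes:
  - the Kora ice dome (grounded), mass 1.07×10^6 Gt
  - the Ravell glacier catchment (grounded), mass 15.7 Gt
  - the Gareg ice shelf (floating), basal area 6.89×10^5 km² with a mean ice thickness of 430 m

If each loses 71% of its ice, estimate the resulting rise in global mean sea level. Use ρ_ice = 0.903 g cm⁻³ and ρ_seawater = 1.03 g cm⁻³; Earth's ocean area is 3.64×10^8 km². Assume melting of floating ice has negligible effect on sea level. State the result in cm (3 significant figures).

≈ 203 cm

Kora: 0.71 × 1.07×10^6 Gt = 7.597×10^17 kg; dividing by ρ_w = 1.03 g cm⁻³ = 1030 kg m⁻³ gives 7.376×10^14 m³ of water.
Ravell: 0.71 × 15.7 Gt = 1.115×10^13 kg; dividing by ρ_w = 1030 kg m⁻³ gives 1.082×10^10 m³ of water.
The Gareg ice shelf is floating and already displaces its own weight of water, so its melt adds essentially nothing to sea level.
Total added water ≈ 7.376×10^14 m³ over 3.64×10^14 m² → Δh = 2.03 m = 203 cm.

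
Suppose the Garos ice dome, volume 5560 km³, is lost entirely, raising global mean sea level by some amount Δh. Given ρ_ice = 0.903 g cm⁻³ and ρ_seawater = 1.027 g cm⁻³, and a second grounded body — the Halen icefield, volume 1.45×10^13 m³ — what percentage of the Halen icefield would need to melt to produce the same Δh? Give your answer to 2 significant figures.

≈ 38 %

Equal sea-level rise means equal mass of meltwater, i.e. equal mass of ice lost.
Ice mass of Garos: 5.021×10^15 kg; ice mass of Halen: 1.309×10^16 kg.
Fraction required = 5.021×10^15 / 1.309×10^16 = 0.383 → 38 %.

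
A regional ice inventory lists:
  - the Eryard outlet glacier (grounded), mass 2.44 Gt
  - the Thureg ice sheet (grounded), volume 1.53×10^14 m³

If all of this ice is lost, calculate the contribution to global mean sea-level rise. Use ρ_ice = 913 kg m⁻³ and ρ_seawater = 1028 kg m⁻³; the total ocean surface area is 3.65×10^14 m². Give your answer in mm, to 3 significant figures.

Eryard: 2.44 Gt = 2.440×10^12 kg; dividing by ρ_w = 1028 kg m⁻³ gives 2.374×10^9 m³ of water.
Thureg: 1.53×10^14 m³ × (913/1028) = 1.359×10^14 m³ of water.
Total added water ≈ 1.359×10^14 m³ over 3.65×10^14 m² → Δh = 0.372 m = 372 mm.

≈ 372 mm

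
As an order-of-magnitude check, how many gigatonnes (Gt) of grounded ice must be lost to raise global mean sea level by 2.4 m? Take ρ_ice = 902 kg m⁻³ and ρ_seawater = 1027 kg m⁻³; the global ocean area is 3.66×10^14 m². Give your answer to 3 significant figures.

≈ 9.02×10^5 Gt

Required water volume = Δh × A = 2.4 m × 3.66×10^14 m² = 8.784×10^14 m³.
ρ_w = 1027 kg m⁻³, so the mass of water = 8.784×10^14 m³ × 1027 kg m⁻³ = 9.021×10^17 kg = 9.02×10^5 Gt (and the same mass of ice, by conservation).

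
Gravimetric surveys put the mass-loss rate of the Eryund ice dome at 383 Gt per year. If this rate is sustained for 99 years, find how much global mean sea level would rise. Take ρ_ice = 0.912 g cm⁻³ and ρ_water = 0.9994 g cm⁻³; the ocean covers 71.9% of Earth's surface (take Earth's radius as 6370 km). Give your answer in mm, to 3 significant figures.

≈ 103 mm

Total mass lost = 383 Gt/yr × 99 yr = 3.792×10^4 Gt = 3.792×10^16 kg.
ρ_w = 0.9994 g cm⁻³ = 999.4 kg m⁻³, so water volume = 3.792×10^16 / 999.4 = 3.794×10^13 m³.
Δh = 3.794×10^13 / 3.67×10^14 = 0.103 m = 103 mm.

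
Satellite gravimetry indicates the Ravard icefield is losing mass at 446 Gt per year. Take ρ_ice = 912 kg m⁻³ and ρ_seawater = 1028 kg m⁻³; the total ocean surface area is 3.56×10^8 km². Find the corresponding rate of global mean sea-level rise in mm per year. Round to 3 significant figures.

ρ_w = 1028 kg m⁻³. Annual water volume added = 446 Gt / ρ_w = 4.460×10^14 kg / 1028 kg m⁻³ = 4.339×10^11 m³.
Δh per year = 4.339×10^11 / 3.56×10^14 = 1.22×10^-3 m = 1.22 mm.

≈ 1.22 mm/yr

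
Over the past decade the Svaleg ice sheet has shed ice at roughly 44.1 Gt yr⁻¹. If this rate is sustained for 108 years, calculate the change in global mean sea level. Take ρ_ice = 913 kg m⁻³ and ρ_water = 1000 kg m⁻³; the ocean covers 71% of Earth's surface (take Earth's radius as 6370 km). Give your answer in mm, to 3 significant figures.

Total mass lost = 44.1 Gt/yr × 108 yr = 4763 Gt = 4.763×10^15 kg.
ρ_w = 1000 kg m⁻³, so water volume = 4.763×10^15 / 1000 = 4.763×10^12 m³.
Δh = 4.763×10^12 / 3.62×10^14 = 0.0132 m = 13.2 mm.

≈ 13.2 mm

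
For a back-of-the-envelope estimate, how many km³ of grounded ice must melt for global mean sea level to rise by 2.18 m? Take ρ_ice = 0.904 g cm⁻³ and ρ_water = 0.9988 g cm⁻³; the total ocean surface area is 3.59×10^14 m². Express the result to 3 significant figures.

≈ 8.65×10^5 km³

Required water volume = Δh × A = 2.18 m × 3.59×10^14 m² = 7.826×10^14 m³ = 7.826×10^5 km³.
Ice volume = water volume × ρ_w/ρ_ice = 7.826×10^5 × 998.8/904 = 8.65×10^5 km³.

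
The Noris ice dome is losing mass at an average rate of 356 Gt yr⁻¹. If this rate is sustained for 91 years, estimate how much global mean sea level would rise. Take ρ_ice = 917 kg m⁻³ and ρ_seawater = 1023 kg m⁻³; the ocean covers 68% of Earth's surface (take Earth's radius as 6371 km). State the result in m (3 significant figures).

Total mass lost = 356 Gt/yr × 91 yr = 3.240×10^4 Gt = 3.240×10^16 kg.
ρ_w = 1023 kg m⁻³, so water volume = 3.240×10^16 / 1023 = 3.167×10^13 m³.
Δh = 3.167×10^13 / 3.47×10^14 = 0.0913 m.

≈ 0.0913 m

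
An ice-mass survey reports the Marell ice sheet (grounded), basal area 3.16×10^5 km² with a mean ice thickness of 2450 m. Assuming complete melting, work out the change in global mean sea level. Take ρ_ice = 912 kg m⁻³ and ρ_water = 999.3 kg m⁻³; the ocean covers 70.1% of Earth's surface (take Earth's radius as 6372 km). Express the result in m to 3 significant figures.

≈ 1.98 m

Marell: ice volume = 3.16×10^5 km² × 2450 m = 7.742×10^5 km³; 7.742×10^5 × (912/999.3) = 7.066×10^5 km³ of water.
Spread over 3.58×10^14 m² of ocean, Δh = 7.066×10^14 / 3.58×10^14 = 1.98 m.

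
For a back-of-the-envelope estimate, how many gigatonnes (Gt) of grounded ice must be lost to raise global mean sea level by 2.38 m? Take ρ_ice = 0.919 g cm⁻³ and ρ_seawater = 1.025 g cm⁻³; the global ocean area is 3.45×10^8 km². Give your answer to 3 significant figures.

≈ 8.42×10^5 Gt

Required water volume = Δh × A = 2.38 m × 3.45×10^14 m² = 8.211×10^14 m³.
ρ_w = 1.025 g cm⁻³ = 1025 kg m⁻³, so the mass of water = 8.211×10^14 m³ × 1025 kg m⁻³ = 8.416×10^17 kg = 8.42×10^5 Gt (and the same mass of ice, by conservation).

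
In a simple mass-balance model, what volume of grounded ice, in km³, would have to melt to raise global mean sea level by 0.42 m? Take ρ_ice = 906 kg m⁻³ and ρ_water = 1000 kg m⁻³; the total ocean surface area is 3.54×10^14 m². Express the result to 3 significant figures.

≈ 1.64×10^5 km³

Required water volume = Δh × A = 0.42 m × 3.54×10^14 m² = 1.487×10^14 m³ = 1.487×10^5 km³.
Ice volume = water volume × ρ_w/ρ_ice = 1.487×10^5 × 1000/906 = 1.64×10^5 km³.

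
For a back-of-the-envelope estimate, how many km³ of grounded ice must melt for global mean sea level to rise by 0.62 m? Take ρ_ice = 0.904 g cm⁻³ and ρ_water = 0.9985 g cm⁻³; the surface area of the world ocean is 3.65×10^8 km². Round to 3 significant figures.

Required water volume = Δh × A = 0.62 m × 3.65×10^14 m² = 2.263×10^14 m³ = 2.263×10^5 km³.
Ice volume = water volume × ρ_w/ρ_ice = 2.263×10^5 × 998.5/904 = 2.50×10^5 km³.

≈ 2.50×10^5 km³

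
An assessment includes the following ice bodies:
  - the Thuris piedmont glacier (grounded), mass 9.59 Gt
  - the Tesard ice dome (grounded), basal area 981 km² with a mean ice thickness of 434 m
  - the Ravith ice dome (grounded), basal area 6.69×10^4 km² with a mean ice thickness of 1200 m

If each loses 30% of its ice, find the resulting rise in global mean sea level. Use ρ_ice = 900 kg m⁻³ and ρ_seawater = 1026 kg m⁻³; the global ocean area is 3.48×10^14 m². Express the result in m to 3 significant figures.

≈ 0.0610 m

Thuris: 0.3 × 9.59 Gt = 2.877×10^12 kg; dividing by ρ_w = 1026 kg m⁻³ gives 2.804×10^9 m³ of water.
Tesard: ice volume = 981 km² × 434 m = 425.8 km³; 0.3 × 425.8 × (900/1026) = 112.0 km³ of water.
Ravith: ice volume = 6.69×10^4 km² × 1200 m = 8.028×10^4 km³; 0.3 × 8.028×10^4 × (900/1026) = 2.113×10^4 km³ of water.
Total added water ≈ 2.124×10^13 m³ over 3.48×10^14 m² → Δh = 0.0610 m.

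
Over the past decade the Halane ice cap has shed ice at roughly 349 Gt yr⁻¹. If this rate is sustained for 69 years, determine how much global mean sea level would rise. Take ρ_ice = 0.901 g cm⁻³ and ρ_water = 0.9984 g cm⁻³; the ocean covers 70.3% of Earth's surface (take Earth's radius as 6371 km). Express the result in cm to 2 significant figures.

Total mass lost = 349 Gt/yr × 69 yr = 2.408×10^4 Gt = 2.408×10^16 kg.
ρ_w = 0.9984 g cm⁻³ = 998.4 kg m⁻³, so water volume = 2.408×10^16 / 998.4 = 2.412×10^13 m³.
Δh = 2.412×10^13 / 3.59×10^14 = 0.0673 m = 6.7 cm.

≈ 6.7 cm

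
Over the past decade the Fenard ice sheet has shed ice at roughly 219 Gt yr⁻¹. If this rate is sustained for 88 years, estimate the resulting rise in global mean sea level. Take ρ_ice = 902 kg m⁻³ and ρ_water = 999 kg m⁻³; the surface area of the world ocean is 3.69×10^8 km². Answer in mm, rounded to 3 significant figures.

Total mass lost = 219 Gt/yr × 88 yr = 1.927×10^4 Gt = 1.927×10^16 kg.
ρ_w = 999 kg m⁻³, so water volume = 1.927×10^16 / 999 = 1.929×10^13 m³.
Δh = 1.929×10^13 / 3.69×10^14 = 0.0523 m = 52.3 mm.

≈ 52.3 mm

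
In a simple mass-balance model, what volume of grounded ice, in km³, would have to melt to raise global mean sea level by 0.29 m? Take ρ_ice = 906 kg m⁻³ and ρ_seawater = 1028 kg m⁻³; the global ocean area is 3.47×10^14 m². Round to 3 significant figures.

Required water volume = Δh × A = 0.29 m × 3.47×10^14 m² = 1.006×10^14 m³ = 1.006×10^5 km³.
Ice volume = water volume × ρ_w/ρ_ice = 1.006×10^5 × 1028/906 = 1.14×10^5 km³.

≈ 1.14×10^5 km³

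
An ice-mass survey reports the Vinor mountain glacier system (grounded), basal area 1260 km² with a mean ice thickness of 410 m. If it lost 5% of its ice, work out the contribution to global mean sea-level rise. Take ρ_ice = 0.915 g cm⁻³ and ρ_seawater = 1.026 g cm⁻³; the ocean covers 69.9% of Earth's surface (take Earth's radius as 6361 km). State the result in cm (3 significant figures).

≈ 6.48×10^-3 cm

Vinor: ice volume = 1260 km² × 410 m = 516.6 km³; 0.05 × 516.6 × (915/1026) = 23.04 km³ of water.
Spread over 3.55×10^14 m² of ocean, Δh = 2.304×10^10 / 3.55×10^14 = 6.48×10^-5 m = 6.48×10^-3 cm.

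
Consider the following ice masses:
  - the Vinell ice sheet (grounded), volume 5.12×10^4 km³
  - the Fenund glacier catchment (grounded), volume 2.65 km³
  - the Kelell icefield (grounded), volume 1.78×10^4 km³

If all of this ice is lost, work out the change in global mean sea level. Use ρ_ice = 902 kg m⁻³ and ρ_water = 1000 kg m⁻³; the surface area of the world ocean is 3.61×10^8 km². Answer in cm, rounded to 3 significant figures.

≈ 17.2 cm

Vinell: 5.12×10^4 km³ × (902/1000) = 4.618×10^4 km³ of water.
Fenund: 2.65 km³ × (902/1000) = 2.390 km³ of water.
Kelell: 1.78×10^4 km³ × (902/1000) = 1.606×10^4 km³ of water.
Total added water ≈ 6.224×10^13 m³ over 3.61×10^14 m² → Δh = 0.172 m = 17.2 cm.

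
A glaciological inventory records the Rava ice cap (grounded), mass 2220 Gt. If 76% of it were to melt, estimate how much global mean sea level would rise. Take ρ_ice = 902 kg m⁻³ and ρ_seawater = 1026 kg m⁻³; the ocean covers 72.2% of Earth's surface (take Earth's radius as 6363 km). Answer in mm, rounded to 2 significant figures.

≈ 4.5 mm

Rava: 0.76 × 2220 Gt = 1.687×10^15 kg; dividing by ρ_w = 1026 kg m⁻³ gives 1.644×10^12 m³ of water.
Spread over 3.67×10^14 m² of ocean, Δh = 1.644×10^12 / 3.67×10^14 = 4.48×10^-3 m = 4.5 mm.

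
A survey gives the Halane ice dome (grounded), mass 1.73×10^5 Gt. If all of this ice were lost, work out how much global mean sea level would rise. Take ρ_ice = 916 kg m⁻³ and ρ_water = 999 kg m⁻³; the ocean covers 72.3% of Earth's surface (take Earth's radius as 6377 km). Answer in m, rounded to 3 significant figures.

Halane: 1.73×10^5 Gt = 1.730×10^17 kg; dividing by ρ_w = 999 kg m⁻³ gives 1.732×10^14 m³ of water.
Spread over 3.69×10^14 m² of ocean, Δh = 1.732×10^14 / 3.69×10^14 = 0.469 m.

≈ 0.469 m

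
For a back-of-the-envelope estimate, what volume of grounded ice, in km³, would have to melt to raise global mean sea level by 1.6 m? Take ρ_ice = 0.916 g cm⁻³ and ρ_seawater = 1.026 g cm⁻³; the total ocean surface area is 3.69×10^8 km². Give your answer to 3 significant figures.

Required water volume = Δh × A = 1.6 m × 3.69×10^14 m² = 5.904×10^14 m³ = 5.904×10^5 km³.
Ice volume = water volume × ρ_w/ρ_ice = 5.904×10^5 × 1026/916 = 6.61×10^5 km³.

≈ 6.61×10^5 km³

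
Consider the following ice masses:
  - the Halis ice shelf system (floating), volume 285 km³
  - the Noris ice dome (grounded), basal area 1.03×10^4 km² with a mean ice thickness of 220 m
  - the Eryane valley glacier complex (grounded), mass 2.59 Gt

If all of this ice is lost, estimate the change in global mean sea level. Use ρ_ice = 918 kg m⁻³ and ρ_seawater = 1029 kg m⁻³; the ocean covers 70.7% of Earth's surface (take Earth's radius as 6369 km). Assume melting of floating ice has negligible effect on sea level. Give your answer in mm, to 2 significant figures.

The Halis ice shelf system is floating and already displaces its own weight of water, so its melt adds essentially nothing to sea level.
Noris: ice volume = 1.03×10^4 km² × 220 m = 2266 km³; 2266 × (918/1029) = 2022 km³ of water.
Eryane: 2.59 Gt = 2.590×10^12 kg; dividing by ρ_w = 1029 kg m⁻³ gives 2.517×10^9 m³ of water.
Total added water ≈ 2.024×10^12 m³ over 3.60×10^14 m² → Δh = 5.62×10^-3 m = 5.6 mm.

≈ 5.6 mm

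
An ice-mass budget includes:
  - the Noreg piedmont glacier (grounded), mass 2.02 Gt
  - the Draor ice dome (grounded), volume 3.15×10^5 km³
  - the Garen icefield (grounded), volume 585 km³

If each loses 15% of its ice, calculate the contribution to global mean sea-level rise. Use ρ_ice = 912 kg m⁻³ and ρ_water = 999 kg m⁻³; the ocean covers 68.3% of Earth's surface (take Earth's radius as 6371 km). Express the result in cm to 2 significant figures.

≈ 12 cm

Noreg: 0.15 × 2.02 Gt = 3.030×10^11 kg; dividing by ρ_w = 999 kg m⁻³ gives 3.033×10^8 m³ of water.
Draor: 0.15 × 3.15×10^5 km³ × (912/999) = 4.314×10^4 km³ of water.
Garen: 0.15 × 585 km³ × (912/999) = 80.11 km³ of water.
Total added water ≈ 4.322×10^13 m³ over 3.48×10^14 m² → Δh = 0.124 m = 12 cm.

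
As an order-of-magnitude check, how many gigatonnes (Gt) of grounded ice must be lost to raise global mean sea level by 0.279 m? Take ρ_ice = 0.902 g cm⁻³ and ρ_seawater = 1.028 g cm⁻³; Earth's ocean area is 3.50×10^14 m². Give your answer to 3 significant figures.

≈ 1.00×10^5 Gt

Required water volume = Δh × A = 0.279 m × 3.50×10^14 m² = 9.765×10^13 m³.
ρ_w = 1.028 g cm⁻³ = 1028 kg m⁻³, so the mass of water = 9.765×10^13 m³ × 1028 kg m⁻³ = 1.004×10^17 kg = 1.00×10^5 Gt (and the same mass of ice, by conservation).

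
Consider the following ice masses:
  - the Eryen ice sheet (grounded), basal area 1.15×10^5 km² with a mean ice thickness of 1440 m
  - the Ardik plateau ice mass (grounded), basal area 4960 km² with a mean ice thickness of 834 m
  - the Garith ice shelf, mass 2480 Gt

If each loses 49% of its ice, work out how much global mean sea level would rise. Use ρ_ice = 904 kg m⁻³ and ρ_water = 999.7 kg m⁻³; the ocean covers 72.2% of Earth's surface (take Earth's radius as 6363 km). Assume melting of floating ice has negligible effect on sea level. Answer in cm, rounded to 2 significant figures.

≈ 20 cm

Eryen: ice volume = 1.15×10^5 km² × 1440 m = 1.656×10^5 km³; 0.49 × 1.656×10^5 × (904/999.7) = 7.338×10^4 km³ of water.
Ardik: ice volume = 4960 km² × 834 m = 4137 km³; 0.49 × 4137 × (904/999.7) = 1833 km³ of water.
The Garith ice shelf is floating and already displaces its own weight of water, so its melt adds essentially nothing to sea level.
Total added water ≈ 7.521×10^13 m³ over 3.67×10^14 m² → Δh = 0.205 m = 20 cm.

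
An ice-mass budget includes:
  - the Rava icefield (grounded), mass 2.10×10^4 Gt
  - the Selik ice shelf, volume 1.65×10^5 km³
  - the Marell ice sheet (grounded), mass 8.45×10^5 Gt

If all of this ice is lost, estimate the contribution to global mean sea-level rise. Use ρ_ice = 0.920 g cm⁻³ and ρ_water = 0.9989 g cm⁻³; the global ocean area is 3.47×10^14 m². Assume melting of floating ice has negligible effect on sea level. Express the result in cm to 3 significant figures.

≈ 250 cm

Rava: 2.10×10^4 Gt = 2.100×10^16 kg; dividing by ρ_w = 0.9989 g cm⁻³ = 998.9 kg m⁻³ gives 2.102×10^13 m³ of water.
The Selik ice shelf is floating and already displaces its own weight of water, so its melt adds essentially nothing to sea level.
Marell: 8.45×10^5 Gt = 8.450×10^17 kg; dividing by ρ_w = 998.9 kg m⁻³ gives 8.459×10^14 m³ of water.
Total added water ≈ 8.670×10^14 m³ over 3.47×10^14 m² → Δh = 2.50 m = 250 cm.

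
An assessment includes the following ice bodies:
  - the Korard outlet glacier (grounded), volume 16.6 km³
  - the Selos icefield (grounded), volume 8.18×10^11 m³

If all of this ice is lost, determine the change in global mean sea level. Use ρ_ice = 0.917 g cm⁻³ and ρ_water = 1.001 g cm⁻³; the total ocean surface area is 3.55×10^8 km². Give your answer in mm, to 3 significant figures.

Korard: 16.6 km³ × (917/1001) = 15.21 km³ of water.
Selos: 8.18×10^11 m³ × (917/1001) = 7.494×10^11 m³ of water.
Total added water ≈ 7.646×10^11 m³ over 3.55×10^14 m² → Δh = 2.15×10^-3 m = 2.15 mm.

≈ 2.15 mm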